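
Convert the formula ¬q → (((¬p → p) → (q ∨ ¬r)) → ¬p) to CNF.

¬q → (((¬p → p) → (q ∨ ¬r)) → ¬p)
= ¬¬q ∨ (((¬p → p) → (q ∨ ¬r)) → ¬p)
= ¬¬q ∨ ¬((¬p → p) → (q ∨ ¬r)) ∨ ¬p
= ¬¬q ∨ ¬(¬(¬p → p) ∨ q ∨ ¬r) ∨ ¬p
= ¬¬q ∨ ¬(¬(¬¬p ∨ p) ∨ q ∨ ¬r) ∨ ¬p
= q ∨ ¬(¬(¬¬p ∨ p) ∨ q ∨ ¬r) ∨ ¬p
= q ∨ (¬¬(¬¬p ∨ p) ∧ ¬q ∧ ¬¬r) ∨ ¬p
= q ∨ ((¬¬p ∨ p) ∧ ¬q ∧ ¬¬r) ∨ ¬p
= q ∨ ((p ∨ p) ∧ ¬q ∧ ¬¬r) ∨ ¬p
= q ∨ ((p ∨ p) ∧ ¬q ∧ r) ∨ ¬p
= (q ∨ p ∨ p ∨ ¬p) ∧ (q ∨ ¬q ∨ ¬p) ∧ (q ∨ r ∨ ¬p)
= q ∨ r ∨ ¬p

q ∨ r ∨ ¬p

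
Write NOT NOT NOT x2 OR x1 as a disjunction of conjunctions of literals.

NOT NOT NOT x2 OR x1
⇔ NOT x2 OR x1   [double negation]

NOT x2 OR x1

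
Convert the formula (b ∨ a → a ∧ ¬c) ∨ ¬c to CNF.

(¬b ∨ ¬c) ∧ (¬a ∨ ¬c)

(b ∨ a → a ∧ ¬c) ∨ ¬c
= ¬(b ∨ a) ∨ a ∧ ¬c ∨ ¬c   (eliminate →)
= ¬b ∧ ¬a ∨ a ∧ ¬c ∨ ¬c   (De Morgan)
= (¬b ∨ a ∨ ¬c) ∧ (¬b ∨ ¬c ∨ ¬c) ∧ (¬a ∨ a ∨ ¬c) ∧ (¬a ∨ ¬c ∨ ¬c)   (distribute ∨ over ∧)
= (¬b ∨ ¬c) ∧ (¬a ∨ ¬c)   (simplify)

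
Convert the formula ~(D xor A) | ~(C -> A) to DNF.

~(D xor A) | ~(C -> A)
⇔ ~((D & ~A) | (~D & A)) | ~(C -> A)   — expand xor
⇔ ~((D & ~A) | (~D & A)) | ~(~C | A)   — eliminate ->
⇔ (~(D & ~A) & ~(~D & A)) | ~(~C | A)   — De Morgan
⇔ ((~D | ~~A) & ~(~D & A)) | ~(~C | A)   — De Morgan
⇔ ((~D | A) & ~(~D & A)) | ~(~C | A)   — double negation
⇔ ((~D | A) & (~~D | ~A)) | ~(~C | A)   — De Morgan
⇔ ((~D | A) & (D | ~A)) | ~(~C | A)   — double negation
⇔ ((~D | A) & (D | ~A)) | (~~C & ~A)   — De Morgan
⇔ ((~D | A) & (D | ~A)) | (C & ~A)   — double negation
⇔ (~D & D) | (~D & ~A) | (A & D) | (A & ~A) | (C & ~A)   — distribute & over |
⇔ (~D & ~A) | (A & D) | (C & ~A)   — simplify

(~D & ~A) | (A & D) | (C & ~A)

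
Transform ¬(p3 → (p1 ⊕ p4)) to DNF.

¬(p3 → (p1 ⊕ p4))
= ¬(¬p3 ∨ (p1 ⊕ p4))   (eliminate →)
= ¬(¬p3 ∨ (p1 ∧ ¬p4) ∨ (¬p1 ∧ p4))   (expand ⊕)
= ¬¬p3 ∧ ¬(p1 ∧ ¬p4) ∧ ¬(¬p1 ∧ p4)   (De Morgan)
= p3 ∧ ¬(p1 ∧ ¬p4) ∧ ¬(¬p1 ∧ p4)   (double negation)
= p3 ∧ (¬p1 ∨ ¬¬p4) ∧ ¬(¬p1 ∧ p4)   (De Morgan)
= p3 ∧ (¬p1 ∨ p4) ∧ ¬(¬p1 ∧ p4)   (double negation)
= p3 ∧ (¬p1 ∨ p4) ∧ (¬¬p1 ∨ ¬p4)   (De Morgan)
= p3 ∧ (¬p1 ∨ p4) ∧ (p1 ∨ ¬p4)   (double negation)
= (p3 ∧ ¬p1 ∧ p1) ∨ (p3 ∧ ¬p1 ∧ ¬p4) ∨ (p3 ∧ p4 ∧ p1) ∨ (p3 ∧ p4 ∧ ¬p4)   (distribute ∧ over ∨)
= (p3 ∧ ¬p1 ∧ ¬p4) ∨ (p3 ∧ p4 ∧ p1)   (simplify)

(p3 ∧ ¬p1 ∧ ¬p4) ∨ (p3 ∧ p4 ∧ p1)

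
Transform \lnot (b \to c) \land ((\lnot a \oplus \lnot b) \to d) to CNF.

\lnot (b \to c) \land ((\lnot a \oplus \lnot b) \to d)
= \lnot (\lnot b \lor c) \land ((\lnot a \oplus \lnot b) \to d)   — eliminate \to
= \lnot (\lnot b \lor c) \land (\lnot (\lnot a \oplus \lnot b) \lor d)   — eliminate \to
= \lnot (\lnot b \lor c) \land (\lnot ((\lnot a \lor \lnot b) \land \lnot (\lnot a \land \lnot b)) \lor d)   — expand \oplus
= \lnot \lnot b \land \lnot c \land (\lnot ((\lnot a \lor \lnot b) \land \lnot (\lnot a \land \lnot b)) \lor d)   — De Morgan
= b \land \lnot c \land (\lnot ((\lnot a \lor \lnot b) \land \lnot (\lnot a \land \lnot b)) \lor d)   — double negation
= b \land \lnot c \land (\lnot (\lnot a \lor \lnot b) \lor \lnot \lnot (\lnot a \land \lnot b) \lor d)   — De Morgan
= b \land \lnot c \land ((\lnot \lnot a \land \lnot \lnot b) \lor \lnot \lnot (\lnot a \land \lnot b) \lor d)   — De Morgan
= b \land \lnot c \land ((a \land \lnot \lnot b) \lor \lnot \lnot (\lnot a \land \lnot b) \lor d)   — double negation
= b \land \lnot c \land ((a \land b) \lor \lnot \lnot (\lnot a \land \lnot b) \lor d)   — double negation
= b \land \lnot c \land ((a \land b) \lor (\lnot a \land \lnot b) \lor d)   — double negation
= b \land \lnot c \land (a \lor \lnot a \lor d) \land (a \lor \lnot b \lor d) \land (b \lor \lnot a \lor d) \land (b \lor \lnot b \lor d)   — distribute \lor over \land
= b \land \lnot c \land (a \lor \lnot b \lor d)   — simplify

b \land \lnot c \land (a \lor \lnot b \lor d)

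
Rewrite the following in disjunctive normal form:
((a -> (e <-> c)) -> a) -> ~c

((a -> (e <-> c)) -> a) -> ~c
≡ ~((a -> (e <-> c)) -> a) | ~c   — eliminate ->
≡ ~(~(a -> (e <-> c)) | a) | ~c   — eliminate ->
≡ ~(~(~a | (e <-> c)) | a) | ~c   — eliminate ->
≡ ~(~(~a | ((e -> c) & (c -> e))) | a) | ~c   — eliminate <->
≡ ~(~(~a | ((~e | c) & (c -> e))) | a) | ~c   — eliminate ->
≡ ~(~(~a | ((~e | c) & (~c | e))) | a) | ~c   — eliminate ->
≡ (~~(~a | ((~e | c) & (~c | e))) & ~a) | ~c   — De Morgan
≡ ((~a | ((~e | c) & (~c | e))) & ~a) | ~c   — double negation
≡ (~a & ~a) | (~e & ~c & ~a) | (~e & e & ~a) | (c & ~c & ~a) | (c & e & ~a) | ~c   — distribute & over |
≡ ~a | ~c   — simplify

~a | ~c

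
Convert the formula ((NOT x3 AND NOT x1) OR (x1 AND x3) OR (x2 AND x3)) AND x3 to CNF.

((NOT x3 AND NOT x1) OR (x1 AND x3) OR (x2 AND x3)) AND x3
⇔ (NOT x3 OR x1 OR x2) AND (NOT x3 OR x1 OR x3) AND (NOT x3 OR x3 OR x2) AND (NOT x3 OR x3 OR x3) AND (NOT x1 OR x1 OR x2) AND (NOT x1 OR x1 OR x3) AND (NOT x1 OR x3 OR x2) AND (NOT x1 OR x3 OR x3) AND x3
⇔ (NOT x3 OR x1 OR x2) AND x3

(NOT x3 OR x1 OR x2) AND x3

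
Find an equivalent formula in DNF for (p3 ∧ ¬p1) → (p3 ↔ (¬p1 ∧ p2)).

¬p3 ∨ p1 ∨ (¬p1 ∧ p2 ∧ p3)

(p3 ∧ ¬p1) → (p3 ↔ (¬p1 ∧ p2))
= ¬(p3 ∧ ¬p1) ∨ (p3 ↔ (¬p1 ∧ p2))   — eliminate →
= ¬(p3 ∧ ¬p1) ∨ ((p3 → (¬p1 ∧ p2)) ∧ ((¬p1 ∧ p2) → p3))   — eliminate ↔
= ¬(p3 ∧ ¬p1) ∨ ((¬p3 ∨ (¬p1 ∧ p2)) ∧ ((¬p1 ∧ p2) → p3))   — eliminate →
= ¬(p3 ∧ ¬p1) ∨ ((¬p3 ∨ (¬p1 ∧ p2)) ∧ (¬(¬p1 ∧ p2) ∨ p3))   — eliminate →
= ¬p3 ∨ ¬¬p1 ∨ ((¬p3 ∨ (¬p1 ∧ p2)) ∧ (¬(¬p1 ∧ p2) ∨ p3))   — De Morgan
= ¬p3 ∨ p1 ∨ ((¬p3 ∨ (¬p1 ∧ p2)) ∧ (¬(¬p1 ∧ p2) ∨ p3))   — double negation
= ¬p3 ∨ p1 ∨ ((¬p3 ∨ (¬p1 ∧ p2)) ∧ (¬¬p1 ∨ ¬p2 ∨ p3))   — De Morgan
= ¬p3 ∨ p1 ∨ ((¬p3 ∨ (¬p1 ∧ p2)) ∧ (p1 ∨ ¬p2 ∨ p3))   — double negation
= ¬p3 ∨ p1 ∨ (¬p3 ∧ p1) ∨ (¬p3 ∧ ¬p2) ∨ (¬p3 ∧ p3) ∨ (¬p1 ∧ p2 ∧ p1) ∨ (¬p1 ∧ p2 ∧ ¬p2) ∨ (¬p1 ∧ p2 ∧ p3)   — distribute ∧ over ∨
= ¬p3 ∨ p1 ∨ (¬p1 ∧ p2 ∧ p3)   — simplify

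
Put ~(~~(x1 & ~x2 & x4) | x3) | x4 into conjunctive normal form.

~(~~(x1 & ~x2 & x4) | x3) | x4
⇔ (~~~(x1 & ~x2 & x4) & ~x3) | x4   (De Morgan)
⇔ (~(x1 & ~x2 & x4) & ~x3) | x4   (double negation)
⇔ ((~x1 | ~~x2 | ~x4) & ~x3) | x4   (De Morgan)
⇔ ((~x1 | x2 | ~x4) & ~x3) | x4   (double negation)
⇔ (~x1 | x2 | ~x4 | x4) & (~x3 | x4)   (distribute | over &)
⇔ ~x3 | x4   (simplify)

~x3 | x4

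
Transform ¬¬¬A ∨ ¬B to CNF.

¬A ∨ ¬B

¬¬¬A ∨ ¬B
≡ ¬A ∨ ¬B   [double negation]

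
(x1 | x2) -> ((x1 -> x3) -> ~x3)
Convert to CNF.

(x1 | x2) -> ((x1 -> x3) -> ~x3)
= ~(x1 | x2) | ((x1 -> x3) -> ~x3)   [eliminate ->]
= ~(x1 | x2) | ~(x1 -> x3) | ~x3   [eliminate ->]
= ~(x1 | x2) | ~(~x1 | x3) | ~x3   [eliminate ->]
= (~x1 & ~x2) | ~(~x1 | x3) | ~x3   [De Morgan]
= (~x1 & ~x2) | (~~x1 & ~x3) | ~x3   [De Morgan]
= (~x1 & ~x2) | (x1 & ~x3) | ~x3   [double negation]
= (~x1 | x1 | ~x3) & (~x1 | ~x3 | ~x3) & (~x2 | x1 | ~x3) & (~x2 | ~x3 | ~x3)   [distribute | over &]
= (~x1 | ~x3) & (~x2 | ~x3)   [simplify]

(~x1 | ~x3) & (~x2 | ~x3)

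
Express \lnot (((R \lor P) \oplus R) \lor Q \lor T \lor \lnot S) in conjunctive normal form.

(\lnot P \lor R) \land \lnot Q \land \lnot T \land S

\lnot (((R \lor P) \oplus R) \lor Q \lor T \lor \lnot S)
≡ \lnot (((R \lor P \lor R) \land \lnot ((R \lor P) \land R)) \lor Q \lor T \lor \lnot S)   [expand \oplus]
≡ \lnot ((R \lor P \lor R) \land \lnot ((R \lor P) \land R)) \land \lnot Q \land \lnot T \land \lnot \lnot S   [De Morgan]
≡ (\lnot (R \lor P \lor R) \lor \lnot \lnot ((R \lor P) \land R)) \land \lnot Q \land \lnot T \land \lnot \lnot S   [De Morgan]
≡ ((\lnot R \land \lnot P \land \lnot R) \lor \lnot \lnot ((R \lor P) \land R)) \land \lnot Q \land \lnot T \land \lnot \lnot S   [De Morgan]
≡ ((\lnot R \land \lnot P \land \lnot R) \lor ((R \lor P) \land R)) \land \lnot Q \land \lnot T \land \lnot \lnot S   [double negation]
≡ ((\lnot R \land \lnot P \land \lnot R) \lor ((R \lor P) \land R)) \land \lnot Q \land \lnot T \land S   [double negation]
≡ (\lnot R \lor R \lor P) \land (\lnot R \lor R) \land (\lnot P \lor R \lor P) \land (\lnot P \lor R) \land (\lnot R \lor R \lor P) \land (\lnot R \lor R) \land \lnot Q \land \lnot T \land S   [distribute \lor over \land]
≡ (\lnot P \lor R) \land \lnot Q \land \lnot T \land S   [simplify]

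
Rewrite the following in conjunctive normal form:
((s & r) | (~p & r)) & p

(s | ~p) & r & p

((s & r) | (~p & r)) & p
⇔ (s | ~p) & (s | r) & (r | ~p) & (r | r) & p   [distribute | over &]
⇔ (s | ~p) & r & p   [simplify]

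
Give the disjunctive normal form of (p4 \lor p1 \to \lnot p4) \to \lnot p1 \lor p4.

p4 \lor \lnot p1

(p4 \lor p1 \to \lnot p4) \to \lnot p1 \lor p4
= \lnot (p4 \lor p1 \to \lnot p4) \lor \lnot p1 \lor p4   (eliminate \to)
= \lnot (\lnot (p4 \lor p1) \lor \lnot p4) \lor \lnot p1 \lor p4   (eliminate \to)
= \lnot \lnot (p4 \lor p1) \land \lnot \lnot p4 \lor \lnot p1 \lor p4   (De Morgan)
= (p4 \lor p1) \land \lnot \lnot p4 \lor \lnot p1 \lor p4   (double negation)
= (p4 \lor p1) \land p4 \lor \lnot p1 \lor p4   (double negation)
= p4 \land p4 \lor p1 \land p4 \lor \lnot p1 \lor p4   (distribute \land over \lor)
= p4 \lor \lnot p1   (simplify)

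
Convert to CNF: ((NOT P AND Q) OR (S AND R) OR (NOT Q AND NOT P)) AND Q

(NOT P OR S) AND (NOT P OR R) AND Q

((NOT P AND Q) OR (S AND R) OR (NOT Q AND NOT P)) AND Q
≡ (NOT P OR S OR NOT Q) AND (NOT P OR S OR NOT P) AND (NOT P OR R OR NOT Q) AND (NOT P OR R OR NOT P) AND (Q OR S OR NOT Q) AND (Q OR S OR NOT P) AND (Q OR R OR NOT Q) AND (Q OR R OR NOT P) AND Q   (distribute OR over AND)
≡ (NOT P OR S) AND (NOT P OR R) AND Q   (simplify)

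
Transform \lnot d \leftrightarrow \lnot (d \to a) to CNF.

\lnot d \leftrightarrow \lnot (d \to a)
⇔ (\lnot d \to \lnot (d \to a)) \land (\lnot (d \to a) \to \lnot d)   [eliminate \leftrightarrow]
⇔ (\lnot \lnot d \lor \lnot (d \to a)) \land (\lnot (d \to a) \to \lnot d)   [eliminate \to]
⇔ (\lnot \lnot d \lor \lnot (\lnot d \lor a)) \land (\lnot (d \to a) \to \lnot d)   [eliminate \to]
⇔ (\lnot \lnot d \lor \lnot (\lnot d \lor a)) \land (\lnot \lnot (d \to a) \lor \lnot d)   [eliminate \to]
⇔ (\lnot \lnot d \lor \lnot (\lnot d \lor a)) \land (\lnot \lnot (\lnot d \lor a) \lor \lnot d)   [eliminate \to]
⇔ (d \lor \lnot (\lnot d \lor a)) \land (\lnot \lnot (\lnot d \lor a) \lor \lnot d)   [double negation]
⇔ (d \lor (\lnot \lnot d \land \lnot a)) \land (\lnot \lnot (\lnot d \lor a) \lor \lnot d)   [De Morgan]
⇔ (d \lor (d \land \lnot a)) \land (\lnot \lnot (\lnot d \lor a) \lor \lnot d)   [double negation]
⇔ (d \lor (d \land \lnot a)) \land (\lnot d \lor a \lor \lnot d)   [double negation]
⇔ (d \lor d) \land (d \lor \lnot a) \land (\lnot d \lor a \lor \lnot d)   [distribute \lor over \land]
⇔ d \land (\lnot d \lor a)   [simplify]

d \land (\lnot d \lor a)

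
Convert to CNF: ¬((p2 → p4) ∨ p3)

p2 ∧ ¬p4 ∧ ¬p3

¬((p2 → p4) ∨ p3)
= ¬(¬p2 ∨ p4 ∨ p3)   (eliminate →)
= ¬¬p2 ∧ ¬p4 ∧ ¬p3   (De Morgan)
= p2 ∧ ¬p4 ∧ ¬p3   (double negation)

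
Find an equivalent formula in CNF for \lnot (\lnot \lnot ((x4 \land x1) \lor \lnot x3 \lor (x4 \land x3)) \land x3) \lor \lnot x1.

\lnot x4 \lor \lnot x1 \lor \lnot x3

\lnot (\lnot \lnot ((x4 \land x1) \lor \lnot x3 \lor (x4 \land x3)) \land x3) \lor \lnot x1
⇔ \lnot \lnot \lnot ((x4 \land x1) \lor \lnot x3 \lor (x4 \land x3)) \lor \lnot x3 \lor \lnot x1   [De Morgan]
⇔ \lnot ((x4 \land x1) \lor \lnot x3 \lor (x4 \land x3)) \lor \lnot x3 \lor \lnot x1   [double negation]
⇔ (\lnot (x4 \land x1) \land \lnot \lnot x3 \land \lnot (x4 \land x3)) \lor \lnot x3 \lor \lnot x1   [De Morgan]
⇔ ((\lnot x4 \lor \lnot x1) \land \lnot \lnot x3 \land \lnot (x4 \land x3)) \lor \lnot x3 \lor \lnot x1   [De Morgan]
⇔ ((\lnot x4 \lor \lnot x1) \land x3 \land \lnot (x4 \land x3)) \lor \lnot x3 \lor \lnot x1   [double negation]
⇔ ((\lnot x4 \lor \lnot x1) \land x3 \land (\lnot x4 \lor \lnot x3)) \lor \lnot x3 \lor \lnot x1   [De Morgan]
⇔ (\lnot x4 \lor \lnot x1 \lor \lnot x3 \lor \lnot x1) \land (x3 \lor \lnot x3 \lor \lnot x1) \land (\lnot x4 \lor \lnot x3 \lor \lnot x3 \lor \lnot x1)   [distribute \lor over \land]
⇔ \lnot x4 \lor \lnot x1 \lor \lnot x3   [simplify]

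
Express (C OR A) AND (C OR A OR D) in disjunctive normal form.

(C OR A) AND (C OR A OR D)
≡ (C AND C) OR (C AND A) OR (C AND D) OR (A AND C) OR (A AND A) OR (A AND D)   (distribute AND over OR)
≡ C OR A   (simplify)

C OR A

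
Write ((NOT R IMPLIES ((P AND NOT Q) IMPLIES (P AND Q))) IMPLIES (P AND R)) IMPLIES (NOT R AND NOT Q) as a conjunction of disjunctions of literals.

NOT P OR NOT R

((NOT R IMPLIES ((P AND NOT Q) IMPLIES (P AND Q))) IMPLIES (P AND R)) IMPLIES (NOT R AND NOT Q)
≡ NOT ((NOT R IMPLIES ((P AND NOT Q) IMPLIES (P AND Q))) IMPLIES (P AND R)) OR (NOT R AND NOT Q)   — eliminate IMPLIES
≡ NOT (NOT (NOT R IMPLIES ((P AND NOT Q) IMPLIES (P AND Q))) OR (P AND R)) OR (NOT R AND NOT Q)   — eliminate IMPLIES
≡ NOT (NOT (NOT NOT R OR ((P AND NOT Q) IMPLIES (P AND Q))) OR (P AND R)) OR (NOT R AND NOT Q)   — eliminate IMPLIES
≡ NOT (NOT (NOT NOT R OR NOT (P AND NOT Q) OR (P AND Q)) OR (P AND R)) OR (NOT R AND NOT Q)   — eliminate IMPLIES
≡ (NOT NOT (NOT NOT R OR NOT (P AND NOT Q) OR (P AND Q)) AND NOT (P AND R)) OR (NOT R AND NOT Q)   — De Morgan
≡ ((NOT NOT R OR NOT (P AND NOT Q) OR (P AND Q)) AND NOT (P AND R)) OR (NOT R AND NOT Q)   — double negation
≡ ((R OR NOT (P AND NOT Q) OR (P AND Q)) AND NOT (P AND R)) OR (NOT R AND NOT Q)   — double negation
≡ ((R OR NOT P OR NOT NOT Q OR (P AND Q)) AND NOT (P AND R)) OR (NOT R AND NOT Q)   — De Morgan
≡ ((R OR NOT P OR Q OR (P AND Q)) AND NOT (P AND R)) OR (NOT R AND NOT Q)   — double negation
≡ ((R OR NOT P OR Q OR (P AND Q)) AND (NOT P OR NOT R)) OR (NOT R AND NOT Q)   — De Morgan
≡ (R OR NOT P OR Q OR P OR NOT R) AND (R OR NOT P OR Q OR P OR NOT Q) AND (R OR NOT P OR Q OR Q OR NOT R) AND (R OR NOT P OR Q OR Q OR NOT Q) AND (NOT P OR NOT R OR NOT R) AND (NOT P OR NOT R OR NOT Q)   — distribute OR over AND
≡ NOT P OR NOT R   — simplify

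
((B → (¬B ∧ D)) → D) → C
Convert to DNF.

(¬B ∧ ¬D) ∨ C

((B → (¬B ∧ D)) → D) → C
⇔ ¬((B → (¬B ∧ D)) → D) ∨ C   — eliminate →
⇔ ¬(¬(B → (¬B ∧ D)) ∨ D) ∨ C   — eliminate →
⇔ ¬(¬(¬B ∨ (¬B ∧ D)) ∨ D) ∨ C   — eliminate →
⇔ (¬¬(¬B ∨ (¬B ∧ D)) ∧ ¬D) ∨ C   — De Morgan
⇔ ((¬B ∨ (¬B ∧ D)) ∧ ¬D) ∨ C   — double negation
⇔ (¬B ∧ ¬D) ∨ (¬B ∧ D ∧ ¬D) ∨ C   — distribute ∧ over ∨
⇔ (¬B ∧ ¬D) ∨ C   — simplify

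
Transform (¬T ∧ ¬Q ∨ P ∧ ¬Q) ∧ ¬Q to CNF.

(¬T ∨ P) ∧ ¬Q

(¬T ∧ ¬Q ∨ P ∧ ¬Q) ∧ ¬Q
= (¬T ∨ P) ∧ (¬T ∨ ¬Q) ∧ (¬Q ∨ P) ∧ (¬Q ∨ ¬Q) ∧ ¬Q   [distribute ∨ over ∧]
= (¬T ∨ P) ∧ ¬Q   [simplify]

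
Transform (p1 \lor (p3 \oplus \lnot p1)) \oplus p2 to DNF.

(p1 \lor (p3 \oplus \lnot p1)) \oplus p2
≡ ((p1 \lor (p3 \oplus \lnot p1)) \land \lnot p2) \lor (\lnot (p1 \lor (p3 \oplus \lnot p1)) \land p2)   — expand \oplus
≡ ((p1 \lor (p3 \land \lnot \lnot p1) \lor (\lnot p3 \land \lnot p1)) \land \lnot p2) \lor (\lnot (p1 \lor (p3 \oplus \lnot p1)) \land p2)   — expand \oplus
≡ ((p1 \lor (p3 \land \lnot \lnot p1) \lor (\lnot p3 \land \lnot p1)) \land \lnot p2) \lor (\lnot (p1 \lor (p3 \land \lnot \lnot p1) \lor (\lnot p3 \land \lnot p1)) \land p2)   — expand \oplus
≡ ((p1 \lor (p3 \land p1) \lor (\lnot p3 \land \lnot p1)) \land \lnot p2) \lor (\lnot (p1 \lor (p3 \land \lnot \lnot p1) \lor (\lnot p3 \land \lnot p1)) \land p2)   — double negation
≡ ((p1 \lor (p3 \land p1) \lor (\lnot p3 \land \lnot p1)) \land \lnot p2) \lor (\lnot p1 \land \lnot (p3 \land \lnot \lnot p1) \land \lnot (\lnot p3 \land \lnot p1) \land p2)   — De Morgan
≡ ((p1 \lor (p3 \land p1) \lor (\lnot p3 \land \lnot p1)) \land \lnot p2) \lor (\lnot p1 \land (\lnot p3 \lor \lnot \lnot \lnot p1) \land \lnot (\lnot p3 \land \lnot p1) \land p2)   — De Morgan
≡ ((p1 \lor (p3 \land p1) \lor (\lnot p3 \land \lnot p1)) \land \lnot p2) \lor (\lnot p1 \land (\lnot p3 \lor \lnot p1) \land \lnot (\lnot p3 \land \lnot p1) \land p2)   — double negation
≡ ((p1 \lor (p3 \land p1) \lor (\lnot p3 \land \lnot p1)) \land \lnot p2) \lor (\lnot p1 \land (\lnot p3 \lor \lnot p1) \land (\lnot \lnot p3 \lor \lnot \lnot p1) \land p2)   — De Morgan
≡ ((p1 \lor (p3 \land p1) \lor (\lnot p3 \land \lnot p1)) \land \lnot p2) \lor (\lnot p1 \land (\lnot p3 \lor \lnot p1) \land (p3 \lor \lnot \lnot p1) \land p2)   — double negation
≡ ((p1 \lor (p3 \land p1) \lor (\lnot p3 \land \lnot p1)) \land \lnot p2) \lor (\lnot p1 \land (\lnot p3 \lor \lnot p1) \land (p3 \lor p1) \land p2)   — double negation
≡ (p1 \land \lnot p2) \lor (p3 \land p1 \land \lnot p2) \lor (\lnot p3 \land \lnot p1 \land \lnot p2) \lor (\lnot p1 \land \lnot p3 \land p3 \land p2) \lor (\lnot p1 \land \lnot p3 \land p1 \land p2) \lor (\lnot p1 \land \lnot p1 \land p3 \land p2) \lor (\lnot p1 \land \lnot p1 \land p1 \land p2)   — distribute \land over \lor
≡ (p1 \land \lnot p2) \lor (\lnot p3 \land \lnot p1 \land \lnot p2) \lor (\lnot p1 \land p3 \land p2)   — simplify

(p1 \land \lnot p2) \lor (\lnot p3 \land \lnot p1 \land \lnot p2) \lor (\lnot p1 \land p3 \land p2)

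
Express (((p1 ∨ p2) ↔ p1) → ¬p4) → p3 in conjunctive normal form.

(¬p2 ∨ p1 ∨ p3) ∧ (p4 ∨ p3)

(((p1 ∨ p2) ↔ p1) → ¬p4) → p3
⇔ ¬(((p1 ∨ p2) ↔ p1) → ¬p4) ∨ p3   [eliminate →]
⇔ ¬(¬((p1 ∨ p2) ↔ p1) ∨ ¬p4) ∨ p3   [eliminate →]
⇔ ¬(¬(((p1 ∨ p2) → p1) ∧ (p1 → (p1 ∨ p2))) ∨ ¬p4) ∨ p3   [eliminate ↔]
⇔ ¬(¬((¬(p1 ∨ p2) ∨ p1) ∧ (p1 → (p1 ∨ p2))) ∨ ¬p4) ∨ p3   [eliminate →]
⇔ ¬(¬((¬(p1 ∨ p2) ∨ p1) ∧ (¬p1 ∨ p1 ∨ p2)) ∨ ¬p4) ∨ p3   [eliminate →]
⇔ (¬¬((¬(p1 ∨ p2) ∨ p1) ∧ (¬p1 ∨ p1 ∨ p2)) ∧ ¬¬p4) ∨ p3   [De Morgan]
⇔ ((¬(p1 ∨ p2) ∨ p1) ∧ (¬p1 ∨ p1 ∨ p2) ∧ ¬¬p4) ∨ p3   [double negation]
⇔ (((¬p1 ∧ ¬p2) ∨ p1) ∧ (¬p1 ∨ p1 ∨ p2) ∧ ¬¬p4) ∨ p3   [De Morgan]
⇔ (((¬p1 ∧ ¬p2) ∨ p1) ∧ (¬p1 ∨ p1 ∨ p2) ∧ p4) ∨ p3   [double negation]
⇔ (¬p1 ∨ p1 ∨ p3) ∧ (¬p2 ∨ p1 ∨ p3) ∧ (¬p1 ∨ p1 ∨ p2 ∨ p3) ∧ (p4 ∨ p3)   [distribute ∨ over ∧]
⇔ (¬p2 ∨ p1 ∨ p3) ∧ (p4 ∨ p3)   [simplify]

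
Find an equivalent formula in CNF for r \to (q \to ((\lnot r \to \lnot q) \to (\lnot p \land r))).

\lnot r \lor \lnot q \lor \lnot p

r \to (q \to ((\lnot r \to \lnot q) \to (\lnot p \land r)))
≡ \lnot r \lor (q \to ((\lnot r \to \lnot q) \to (\lnot p \land r)))   (eliminate \to)
≡ \lnot r \lor \lnot q \lor ((\lnot r \to \lnot q) \to (\lnot p \land r))   (eliminate \to)
≡ \lnot r \lor \lnot q \lor \lnot (\lnot r \to \lnot q) \lor (\lnot p \land r)   (eliminate \to)
≡ \lnot r \lor \lnot q \lor \lnot (\lnot \lnot r \lor \lnot q) \lor (\lnot p \land r)   (eliminate \to)
≡ \lnot r \lor \lnot q \lor (\lnot \lnot \lnot r \land \lnot \lnot q) \lor (\lnot p \land r)   (De Morgan)
≡ \lnot r \lor \lnot q \lor (\lnot r \land \lnot \lnot q) \lor (\lnot p \land r)   (double negation)
≡ \lnot r \lor \lnot q \lor (\lnot r \land q) \lor (\lnot p \land r)   (double negation)
≡ (\lnot r \lor \lnot q \lor \lnot r \lor \lnot p) \land (\lnot r \lor \lnot q \lor \lnot r \lor r) \land (\lnot r \lor \lnot q \lor q \lor \lnot p) \land (\lnot r \lor \lnot q \lor q \lor r)   (distribute \lor over \land)
≡ \lnot r \lor \lnot q \lor \lnot p   (simplify)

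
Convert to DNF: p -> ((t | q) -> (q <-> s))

p -> ((t | q) -> (q <-> s))
≡ ~p | ((t | q) -> (q <-> s))   (eliminate ->)
≡ ~p | ~(t | q) | (q <-> s)   (eliminate ->)
≡ ~p | ~(t | q) | ((q -> s) & (s -> q))   (eliminate <->)
≡ ~p | ~(t | q) | ((~q | s) & (s -> q))   (eliminate ->)
≡ ~p | ~(t | q) | ((~q | s) & (~s | q))   (eliminate ->)
≡ ~p | (~t & ~q) | ((~q | s) & (~s | q))   (De Morgan)
≡ ~p | (~t & ~q) | (~q & ~s) | (~q & q) | (s & ~s) | (s & q)   (distribute & over |)
≡ ~p | (~t & ~q) | (~q & ~s) | (s & q)   (simplify)

~p | (~t & ~q) | (~q & ~s) | (s & q)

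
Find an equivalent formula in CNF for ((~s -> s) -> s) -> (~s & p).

((~s -> s) -> s) -> (~s & p)
⇔ ~((~s -> s) -> s) | (~s & p)
⇔ ~(~(~s -> s) | s) | (~s & p)
⇔ ~(~(~~s | s) | s) | (~s & p)
⇔ (~~(~~s | s) & ~s) | (~s & p)
⇔ ((~~s | s) & ~s) | (~s & p)
⇔ ((s | s) & ~s) | (~s & p)
⇔ (s | s | ~s) & (s | s | p) & (~s | ~s) & (~s | p)
⇔ (s | p) & ~s

(s | p) & ~s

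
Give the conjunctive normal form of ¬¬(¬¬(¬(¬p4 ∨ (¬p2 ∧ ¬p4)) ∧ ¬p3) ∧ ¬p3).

p4 ∧ ¬p3

¬¬(¬¬(¬(¬p4 ∨ (¬p2 ∧ ¬p4)) ∧ ¬p3) ∧ ¬p3)
≡ ¬¬(¬(¬p4 ∨ (¬p2 ∧ ¬p4)) ∧ ¬p3) ∧ ¬p3   (double negation)
≡ ¬(¬p4 ∨ (¬p2 ∧ ¬p4)) ∧ ¬p3 ∧ ¬p3   (double negation)
≡ ¬¬p4 ∧ ¬(¬p2 ∧ ¬p4) ∧ ¬p3 ∧ ¬p3   (De Morgan)
≡ p4 ∧ ¬(¬p2 ∧ ¬p4) ∧ ¬p3 ∧ ¬p3   (double negation)
≡ p4 ∧ (¬¬p2 ∨ ¬¬p4) ∧ ¬p3 ∧ ¬p3   (De Morgan)
≡ p4 ∧ (p2 ∨ ¬¬p4) ∧ ¬p3 ∧ ¬p3   (double negation)
≡ p4 ∧ (p2 ∨ p4) ∧ ¬p3 ∧ ¬p3   (double negation)
≡ p4 ∧ ¬p3   (simplify)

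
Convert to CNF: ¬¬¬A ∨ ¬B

¬A ∨ ¬B

¬¬¬A ∨ ¬B
= ¬A ∨ ¬B   [double negation]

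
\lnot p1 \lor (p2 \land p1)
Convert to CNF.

\lnot p1 \lor (p2 \land p1)
= (\lnot p1 \lor p2) \land (\lnot p1 \lor p1)
= \lnot p1 \lor p2

\lnot p1 \lor p2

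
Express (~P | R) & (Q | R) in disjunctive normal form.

(~P | R) & (Q | R)
≡ (~P & Q) | (~P & R) | (R & Q) | (R & R)   (distribute & over |)
≡ (~P & Q) | R   (simplify)

(~P & Q) | R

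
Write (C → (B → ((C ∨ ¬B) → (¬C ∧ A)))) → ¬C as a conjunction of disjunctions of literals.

(C → (B → ((C ∨ ¬B) → (¬C ∧ A)))) → ¬C
= ¬(C → (B → ((C ∨ ¬B) → (¬C ∧ A)))) ∨ ¬C   (eliminate →)
= ¬(¬C ∨ (B → ((C ∨ ¬B) → (¬C ∧ A)))) ∨ ¬C   (eliminate →)
= ¬(¬C ∨ ¬B ∨ ((C ∨ ¬B) → (¬C ∧ A))) ∨ ¬C   (eliminate →)
= ¬(¬C ∨ ¬B ∨ ¬(C ∨ ¬B) ∨ (¬C ∧ A)) ∨ ¬C   (eliminate →)
= (¬¬C ∧ ¬¬B ∧ ¬¬(C ∨ ¬B) ∧ ¬(¬C ∧ A)) ∨ ¬C   (De Morgan)
= (C ∧ ¬¬B ∧ ¬¬(C ∨ ¬B) ∧ ¬(¬C ∧ A)) ∨ ¬C   (double negation)
= (C ∧ B ∧ ¬¬(C ∨ ¬B) ∧ ¬(¬C ∧ A)) ∨ ¬C   (double negation)
= (C ∧ B ∧ (C ∨ ¬B) ∧ ¬(¬C ∧ A)) ∨ ¬C   (double negation)
= (C ∧ B ∧ (C ∨ ¬B) ∧ (¬¬C ∨ ¬A)) ∨ ¬C   (De Morgan)
= (C ∧ B ∧ (C ∨ ¬B) ∧ (C ∨ ¬A)) ∨ ¬C   (double negation)
= (C ∨ ¬C) ∧ (B ∨ ¬C) ∧ (C ∨ ¬B ∨ ¬C) ∧ (C ∨ ¬A ∨ ¬C)   (distribute ∨ over ∧)
= B ∨ ¬C   (simplify)

B ∨ ¬C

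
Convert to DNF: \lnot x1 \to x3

x1 \lor x3

\lnot x1 \to x3
= \lnot \lnot x1 \lor x3   [eliminate \to]
= x1 \lor x3   [double negation]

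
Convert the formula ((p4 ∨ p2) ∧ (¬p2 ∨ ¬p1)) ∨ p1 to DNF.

(p4 ∧ ¬p2) ∨ (p4 ∧ ¬p1) ∨ (p2 ∧ ¬p1) ∨ p1

((p4 ∨ p2) ∧ (¬p2 ∨ ¬p1)) ∨ p1
≡ (p4 ∧ ¬p2) ∨ (p4 ∧ ¬p1) ∨ (p2 ∧ ¬p2) ∨ (p2 ∧ ¬p1) ∨ p1   (distribute ∧ over ∨)
≡ (p4 ∧ ¬p2) ∨ (p4 ∧ ¬p1) ∨ (p2 ∧ ¬p1) ∨ p1   (simplify)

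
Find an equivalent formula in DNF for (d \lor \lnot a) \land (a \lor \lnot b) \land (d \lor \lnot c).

(d \land a) \lor (d \land \lnot b) \lor (\lnot a \land \lnot b \land \lnot c)

(d \lor \lnot a) \land (a \lor \lnot b) \land (d \lor \lnot c)
≡ (d \land a \land d) \lor (d \land a \land \lnot c) \lor (d \land \lnot b \land d) \lor (d \land \lnot b \land \lnot c) \lor (\lnot a \land a \land d) \lor (\lnot a \land a \land \lnot c) \lor (\lnot a \land \lnot b \land d) \lor (\lnot a \land \lnot b \land \lnot c)   — distribute \land over \lor
≡ (d \land a) \lor (d \land \lnot b) \lor (\lnot a \land \lnot b \land \lnot c)   — simplify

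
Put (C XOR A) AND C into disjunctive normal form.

C AND NOT A

(C XOR A) AND C
≡ ((C AND NOT A) OR (NOT C AND A)) AND C   (expand XOR)
≡ (C AND NOT A AND C) OR (NOT C AND A AND C)   (distribute AND over OR)
≡ C AND NOT A   (simplify)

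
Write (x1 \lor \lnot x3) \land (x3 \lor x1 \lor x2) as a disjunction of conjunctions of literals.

x1 \lor (\lnot x3 \land x2)

(x1 \lor \lnot x3) \land (x3 \lor x1 \lor x2)
⇔ (x1 \land x3) \lor (x1 \land x1) \lor (x1 \land x2) \lor (\lnot x3 \land x3) \lor (\lnot x3 \land x1) \lor (\lnot x3 \land x2)   [distribute \land over \lor]
⇔ x1 \lor (\lnot x3 \land x2)   [simplify]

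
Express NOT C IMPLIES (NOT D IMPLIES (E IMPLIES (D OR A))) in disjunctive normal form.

NOT C IMPLIES (NOT D IMPLIES (E IMPLIES (D OR A)))
≡ NOT NOT C OR (NOT D IMPLIES (E IMPLIES (D OR A)))   — eliminate IMPLIES
≡ NOT NOT C OR NOT NOT D OR (E IMPLIES (D OR A))   — eliminate IMPLIES
≡ NOT NOT C OR NOT NOT D OR NOT E OR D OR A   — eliminate IMPLIES
≡ C OR NOT NOT D OR NOT E OR D OR A   — double negation
≡ C OR D OR NOT E OR D OR A   — double negation
≡ C OR D OR NOT E OR A   — simplify

C OR D OR NOT E OR A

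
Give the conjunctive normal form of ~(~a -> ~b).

~a & b

~(~a -> ~b)
⇔ ~(~~a | ~b)   — eliminate ->
⇔ ~~~a & ~~b   — De Morgan
⇔ ~a & ~~b   — double negation
⇔ ~a & b   — double negation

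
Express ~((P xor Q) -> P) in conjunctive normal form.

(P | Q) & ~P

~((P xor Q) -> P)
⇔ ~(~(P xor Q) | P)   [eliminate ->]
⇔ ~(~((P | Q) & ~(P & Q)) | P)   [expand xor]
⇔ ~~((P | Q) & ~(P & Q)) & ~P   [De Morgan]
⇔ (P | Q) & ~(P & Q) & ~P   [double negation]
⇔ (P | Q) & (~P | ~Q) & ~P   [De Morgan]
⇔ (P | Q) & ~P   [simplify]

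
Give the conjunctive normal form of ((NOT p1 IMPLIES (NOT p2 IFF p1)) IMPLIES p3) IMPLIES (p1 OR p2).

p1 OR p2

((NOT p1 IMPLIES (NOT p2 IFF p1)) IMPLIES p3) IMPLIES (p1 OR p2)
≡ NOT ((NOT p1 IMPLIES (NOT p2 IFF p1)) IMPLIES p3) OR p1 OR p2   — eliminate IMPLIES
≡ NOT (NOT (NOT p1 IMPLIES (NOT p2 IFF p1)) OR p3) OR p1 OR p2   — eliminate IMPLIES
≡ NOT (NOT (NOT NOT p1 OR (NOT p2 IFF p1)) OR p3) OR p1 OR p2   — eliminate IMPLIES
≡ NOT (NOT (NOT NOT p1 OR ((NOT p2 IMPLIES p1) AND (p1 IMPLIES NOT p2))) OR p3) OR p1 OR p2   — eliminate IFF
≡ NOT (NOT (NOT NOT p1 OR ((NOT NOT p2 OR p1) AND (p1 IMPLIES NOT p2))) OR p3) OR p1 OR p2   — eliminate IMPLIES
≡ NOT (NOT (NOT NOT p1 OR ((NOT NOT p2 OR p1) AND (NOT p1 OR NOT p2))) OR p3) OR p1 OR p2   — eliminate IMPLIES
≡ (NOT NOT (NOT NOT p1 OR ((NOT NOT p2 OR p1) AND (NOT p1 OR NOT p2))) AND NOT p3) OR p1 OR p2   — De Morgan
≡ ((NOT NOT p1 OR ((NOT NOT p2 OR p1) AND (NOT p1 OR NOT p2))) AND NOT p3) OR p1 OR p2   — double negation
≡ ((p1 OR ((NOT NOT p2 OR p1) AND (NOT p1 OR NOT p2))) AND NOT p3) OR p1 OR p2   — double negation
≡ ((p1 OR ((p2 OR p1) AND (NOT p1 OR NOT p2))) AND NOT p3) OR p1 OR p2   — double negation
≡ (p1 OR p2 OR p1 OR p1 OR p2) AND (p1 OR NOT p1 OR NOT p2 OR p1 OR p2) AND (NOT p3 OR p1 OR p2)   — distribute OR over AND
≡ p1 OR p2   — simplify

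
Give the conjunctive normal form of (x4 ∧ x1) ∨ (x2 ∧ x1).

(x4 ∧ x1) ∨ (x2 ∧ x1)
= (x4 ∨ x2) ∧ (x4 ∨ x1) ∧ (x1 ∨ x2) ∧ (x1 ∨ x1)
= (x4 ∨ x2) ∧ x1

(x4 ∨ x2) ∧ x1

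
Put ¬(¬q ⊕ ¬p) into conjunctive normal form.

(q ∨ ¬p) ∧ (p ∨ ¬q)

¬(¬q ⊕ ¬p)
≡ ¬((¬q ∨ ¬p) ∧ ¬(¬q ∧ ¬p))   [expand ⊕]
≡ ¬(¬q ∨ ¬p) ∨ ¬¬(¬q ∧ ¬p)   [De Morgan]
≡ ¬¬q ∧ ¬¬p ∨ ¬¬(¬q ∧ ¬p)   [De Morgan]
≡ q ∧ ¬¬p ∨ ¬¬(¬q ∧ ¬p)   [double negation]
≡ q ∧ p ∨ ¬¬(¬q ∧ ¬p)   [double negation]
≡ q ∧ p ∨ ¬q ∧ ¬p   [double negation]
≡ (q ∨ ¬q) ∧ (q ∨ ¬p) ∧ (p ∨ ¬q) ∧ (p ∨ ¬p)   [distribute ∨ over ∧]
≡ (q ∨ ¬p) ∧ (p ∨ ¬q)   [simplify]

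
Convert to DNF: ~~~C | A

~C | A

~~~C | A
= ~C | A   [double negation]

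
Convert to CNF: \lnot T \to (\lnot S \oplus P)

\lnot T \to (\lnot S \oplus P)
⇔ \lnot \lnot T \lor (\lnot S \oplus P)   [eliminate \to]
⇔ \lnot \lnot T \lor ((\lnot S \lor P) \land \lnot (\lnot S \land P))   [expand \oplus]
⇔ T \lor ((\lnot S \lor P) \land \lnot (\lnot S \land P))   [double negation]
⇔ T \lor ((\lnot S \lor P) \land (\lnot \lnot S \lor \lnot P))   [De Morgan]
⇔ T \lor ((\lnot S \lor P) \land (S \lor \lnot P))   [double negation]
⇔ (T \lor \lnot S \lor P) \land (T \lor S \lor \lnot P)   [distribute \lor over \land]

(T \lor \lnot S \lor P) \land (T \lor S \lor \lnot P)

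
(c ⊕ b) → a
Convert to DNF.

(c ⊕ b) → a
≡ ¬(c ⊕ b) ∨ a
≡ ¬((c ∧ ¬b) ∨ (¬c ∧ b)) ∨ a
≡ (¬(c ∧ ¬b) ∧ ¬(¬c ∧ b)) ∨ a
≡ ((¬c ∨ ¬¬b) ∧ ¬(¬c ∧ b)) ∨ a
≡ ((¬c ∨ b) ∧ ¬(¬c ∧ b)) ∨ a
≡ ((¬c ∨ b) ∧ (¬¬c ∨ ¬b)) ∨ a
≡ ((¬c ∨ b) ∧ (c ∨ ¬b)) ∨ a
≡ (¬c ∧ c) ∨ (¬c ∧ ¬b) ∨ (b ∧ c) ∨ (b ∧ ¬b) ∨ a
≡ (¬c ∧ ¬b) ∨ (b ∧ c) ∨ a

(¬c ∧ ¬b) ∨ (b ∧ c) ∨ a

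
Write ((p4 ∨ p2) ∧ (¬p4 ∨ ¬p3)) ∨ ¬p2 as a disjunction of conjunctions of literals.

(p4 ∧ ¬p3) ∨ (p2 ∧ ¬p4) ∨ (p2 ∧ ¬p3) ∨ ¬p2

((p4 ∨ p2) ∧ (¬p4 ∨ ¬p3)) ∨ ¬p2
≡ (p4 ∧ ¬p4) ∨ (p4 ∧ ¬p3) ∨ (p2 ∧ ¬p4) ∨ (p2 ∧ ¬p3) ∨ ¬p2   [distribute ∧ over ∨]
≡ (p4 ∧ ¬p3) ∨ (p2 ∧ ¬p4) ∨ (p2 ∧ ¬p3) ∨ ¬p2   [simplify]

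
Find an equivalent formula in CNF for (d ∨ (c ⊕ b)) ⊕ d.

(d ∨ (c ⊕ b)) ⊕ d
= (d ∨ (c ⊕ b) ∨ d) ∧ ¬((d ∨ (c ⊕ b)) ∧ d)   (expand ⊕)
= (d ∨ ((c ∨ b) ∧ ¬(c ∧ b)) ∨ d) ∧ ¬((d ∨ (c ⊕ b)) ∧ d)   (expand ⊕)
= (d ∨ ((c ∨ b) ∧ ¬(c ∧ b)) ∨ d) ∧ ¬((d ∨ ((c ∨ b) ∧ ¬(c ∧ b))) ∧ d)   (expand ⊕)
= (d ∨ ((c ∨ b) ∧ (¬c ∨ ¬b)) ∨ d) ∧ ¬((d ∨ ((c ∨ b) ∧ ¬(c ∧ b))) ∧ d)   (De Morgan)
= (d ∨ ((c ∨ b) ∧ (¬c ∨ ¬b)) ∨ d) ∧ (¬(d ∨ ((c ∨ b) ∧ ¬(c ∧ b))) ∨ ¬d)   (De Morgan)
= (d ∨ ((c ∨ b) ∧ (¬c ∨ ¬b)) ∨ d) ∧ ((¬d ∧ ¬((c ∨ b) ∧ ¬(c ∧ b))) ∨ ¬d)   (De Morgan)
= (d ∨ ((c ∨ b) ∧ (¬c ∨ ¬b)) ∨ d) ∧ ((¬d ∧ (¬(c ∨ b) ∨ ¬¬(c ∧ b))) ∨ ¬d)   (De Morgan)
= (d ∨ ((c ∨ b) ∧ (¬c ∨ ¬b)) ∨ d) ∧ ((¬d ∧ ((¬c ∧ ¬b) ∨ ¬¬(c ∧ b))) ∨ ¬d)   (De Morgan)
= (d ∨ ((c ∨ b) ∧ (¬c ∨ ¬b)) ∨ d) ∧ ((¬d ∧ ((¬c ∧ ¬b) ∨ (c ∧ b))) ∨ ¬d)   (double negation)
= (d ∨ c ∨ b ∨ d) ∧ (d ∨ ¬c ∨ ¬b ∨ d) ∧ (¬d ∨ ¬d) ∧ (¬c ∨ c ∨ ¬d) ∧ (¬c ∨ b ∨ ¬d) ∧ (¬b ∨ c ∨ ¬d) ∧ (¬b ∨ b ∨ ¬d)   (distribute ∨ over ∧)
= (d ∨ c ∨ b) ∧ (d ∨ ¬c ∨ ¬b) ∧ ¬d   (simplify)

(d ∨ c ∨ b) ∧ (d ∨ ¬c ∨ ¬b) ∧ ¬d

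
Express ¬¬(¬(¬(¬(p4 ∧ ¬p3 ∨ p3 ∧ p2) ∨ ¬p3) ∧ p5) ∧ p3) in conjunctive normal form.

(¬p3 ∨ ¬p2 ∨ ¬p5) ∧ p3

¬¬(¬(¬(¬(p4 ∧ ¬p3 ∨ p3 ∧ p2) ∨ ¬p3) ∧ p5) ∧ p3)
≡ ¬(¬(¬(p4 ∧ ¬p3 ∨ p3 ∧ p2) ∨ ¬p3) ∧ p5) ∧ p3
≡ (¬¬(¬(p4 ∧ ¬p3 ∨ p3 ∧ p2) ∨ ¬p3) ∨ ¬p5) ∧ p3
≡ (¬(p4 ∧ ¬p3 ∨ p3 ∧ p2) ∨ ¬p3 ∨ ¬p5) ∧ p3
≡ (¬(p4 ∧ ¬p3) ∧ ¬(p3 ∧ p2) ∨ ¬p3 ∨ ¬p5) ∧ p3
≡ ((¬p4 ∨ ¬¬p3) ∧ ¬(p3 ∧ p2) ∨ ¬p3 ∨ ¬p5) ∧ p3
≡ ((¬p4 ∨ p3) ∧ ¬(p3 ∧ p2) ∨ ¬p3 ∨ ¬p5) ∧ p3
≡ ((¬p4 ∨ p3) ∧ (¬p3 ∨ ¬p2) ∨ ¬p3 ∨ ¬p5) ∧ p3
≡ (¬p4 ∨ p3 ∨ ¬p3 ∨ ¬p5) ∧ (¬p3 ∨ ¬p2 ∨ ¬p3 ∨ ¬p5) ∧ p3
≡ (¬p3 ∨ ¬p2 ∨ ¬p5) ∧ p3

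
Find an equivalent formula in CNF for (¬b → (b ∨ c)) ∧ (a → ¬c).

(¬b → (b ∨ c)) ∧ (a → ¬c)
≡ (¬¬b ∨ b ∨ c) ∧ (a → ¬c)   [eliminate →]
≡ (¬¬b ∨ b ∨ c) ∧ (¬a ∨ ¬c)   [eliminate →]
≡ (b ∨ b ∨ c) ∧ (¬a ∨ ¬c)   [double negation]
≡ (b ∨ c) ∧ (¬a ∨ ¬c)   [simplify]

(b ∨ c) ∧ (¬a ∨ ¬c)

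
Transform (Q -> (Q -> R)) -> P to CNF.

(Q | P) & (~R | P)

(Q -> (Q -> R)) -> P
≡ ~(Q -> (Q -> R)) | P   [eliminate ->]
≡ ~(~Q | (Q -> R)) | P   [eliminate ->]
≡ ~(~Q | ~Q | R) | P   [eliminate ->]
≡ (~~Q & ~~Q & ~R) | P   [De Morgan]
≡ (Q & ~~Q & ~R) | P   [double negation]
≡ (Q & Q & ~R) | P   [double negation]
≡ (Q | P) & (Q | P) & (~R | P)   [distribute | over &]
≡ (Q | P) & (~R | P)   [simplify]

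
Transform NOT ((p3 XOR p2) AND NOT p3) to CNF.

NOT ((p3 XOR p2) AND NOT p3)
≡ NOT ((p3 OR p2) AND NOT (p3 AND p2) AND NOT p3)   — expand XOR
≡ NOT (p3 OR p2) OR NOT NOT (p3 AND p2) OR NOT NOT p3   — De Morgan
≡ (NOT p3 AND NOT p2) OR NOT NOT (p3 AND p2) OR NOT NOT p3   — De Morgan
≡ (NOT p3 AND NOT p2) OR (p3 AND p2) OR NOT NOT p3   — double negation
≡ (NOT p3 AND NOT p2) OR (p3 AND p2) OR p3   — double negation
≡ (NOT p3 OR p3 OR p3) AND (NOT p3 OR p2 OR p3) AND (NOT p2 OR p3 OR p3) AND (NOT p2 OR p2 OR p3)   — distribute OR over AND
≡ NOT p2 OR p3   — simplify

NOT p2 OR p3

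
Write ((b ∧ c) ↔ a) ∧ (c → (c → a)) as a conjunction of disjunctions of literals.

((b ∧ c) ↔ a) ∧ (c → (c → a))
⇔ ((b ∧ c) → a) ∧ (a → (b ∧ c)) ∧ (c → (c → a))   [eliminate ↔]
⇔ (¬(b ∧ c) ∨ a) ∧ (a → (b ∧ c)) ∧ (c → (c → a))   [eliminate →]
⇔ (¬(b ∧ c) ∨ a) ∧ (¬a ∨ (b ∧ c)) ∧ (c → (c → a))   [eliminate →]
⇔ (¬(b ∧ c) ∨ a) ∧ (¬a ∨ (b ∧ c)) ∧ (¬c ∨ (c → a))   [eliminate →]
⇔ (¬(b ∧ c) ∨ a) ∧ (¬a ∨ (b ∧ c)) ∧ (¬c ∨ ¬c ∨ a)   [eliminate →]
⇔ (¬b ∨ ¬c ∨ a) ∧ (¬a ∨ (b ∧ c)) ∧ (¬c ∨ ¬c ∨ a)   [De Morgan]
⇔ (¬b ∨ ¬c ∨ a) ∧ (¬a ∨ b) ∧ (¬a ∨ c) ∧ (¬c ∨ ¬c ∨ a)   [distribute ∨ over ∧]
⇔ (¬a ∨ b) ∧ (¬a ∨ c) ∧ (¬c ∨ a)   [simplify]

(¬a ∨ b) ∧ (¬a ∨ c) ∧ (¬c ∨ a)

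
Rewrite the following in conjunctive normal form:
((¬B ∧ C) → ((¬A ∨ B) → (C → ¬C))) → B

((¬B ∧ C) → ((¬A ∨ B) → (C → ¬C))) → B
≡ ¬((¬B ∧ C) → ((¬A ∨ B) → (C → ¬C))) ∨ B   [eliminate →]
≡ ¬(¬(¬B ∧ C) ∨ ((¬A ∨ B) → (C → ¬C))) ∨ B   [eliminate →]
≡ ¬(¬(¬B ∧ C) ∨ ¬(¬A ∨ B) ∨ (C → ¬C)) ∨ B   [eliminate →]
≡ ¬(¬(¬B ∧ C) ∨ ¬(¬A ∨ B) ∨ ¬C ∨ ¬C) ∨ B   [eliminate →]
≡ (¬¬(¬B ∧ C) ∧ ¬¬(¬A ∨ B) ∧ ¬¬C ∧ ¬¬C) ∨ B   [De Morgan]
≡ (¬B ∧ C ∧ ¬¬(¬A ∨ B) ∧ ¬¬C ∧ ¬¬C) ∨ B   [double negation]
≡ (¬B ∧ C ∧ (¬A ∨ B) ∧ ¬¬C ∧ ¬¬C) ∨ B   [double negation]
≡ (¬B ∧ C ∧ (¬A ∨ B) ∧ C ∧ ¬¬C) ∨ B   [double negation]
≡ (¬B ∧ C ∧ (¬A ∨ B) ∧ C ∧ C) ∨ B   [double negation]
≡ (¬B ∨ B) ∧ (C ∨ B) ∧ (¬A ∨ B ∨ B) ∧ (C ∨ B) ∧ (C ∨ B)   [distribute ∨ over ∧]
≡ (C ∨ B) ∧ (¬A ∨ B)   [simplify]

(C ∨ B) ∧ (¬A ∨ B)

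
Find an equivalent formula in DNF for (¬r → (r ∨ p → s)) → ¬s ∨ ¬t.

¬s ∨ ¬t

(¬r → (r ∨ p → s)) → ¬s ∨ ¬t
≡ ¬(¬r → (r ∨ p → s)) ∨ ¬s ∨ ¬t   (eliminate →)
≡ ¬(¬¬r ∨ (r ∨ p → s)) ∨ ¬s ∨ ¬t   (eliminate →)
≡ ¬(¬¬r ∨ ¬(r ∨ p) ∨ s) ∨ ¬s ∨ ¬t   (eliminate →)
≡ ¬¬¬r ∧ ¬¬(r ∨ p) ∧ ¬s ∨ ¬s ∨ ¬t   (De Morgan)
≡ ¬r ∧ ¬¬(r ∨ p) ∧ ¬s ∨ ¬s ∨ ¬t   (double negation)
≡ ¬r ∧ (r ∨ p) ∧ ¬s ∨ ¬s ∨ ¬t   (double negation)
≡ ¬r ∧ r ∧ ¬s ∨ ¬r ∧ p ∧ ¬s ∨ ¬s ∨ ¬t   (distribute ∧ over ∨)
≡ ¬s ∨ ¬t   (simplify)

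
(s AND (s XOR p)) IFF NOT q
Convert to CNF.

(s AND (s XOR p)) IFF NOT q
⇔ ((s AND (s XOR p)) IMPLIES NOT q) AND (NOT q IMPLIES (s AND (s XOR p)))   [eliminate IFF]
⇔ (NOT (s AND (s XOR p)) OR NOT q) AND (NOT q IMPLIES (s AND (s XOR p)))   [eliminate IMPLIES]
⇔ (NOT (s AND (s OR p) AND NOT (s AND p)) OR NOT q) AND (NOT q IMPLIES (s AND (s XOR p)))   [expand XOR]
⇔ (NOT (s AND (s OR p) AND NOT (s AND p)) OR NOT q) AND (NOT NOT q OR (s AND (s XOR p)))   [eliminate IMPLIES]
⇔ (NOT (s AND (s OR p) AND NOT (s AND p)) OR NOT q) AND (NOT NOT q OR (s AND (s OR p) AND NOT (s AND p)))   [expand XOR]
⇔ (NOT s OR NOT (s OR p) OR NOT NOT (s AND p) OR NOT q) AND (NOT NOT q OR (s AND (s OR p) AND NOT (s AND p)))   [De Morgan]
⇔ (NOT s OR (NOT s AND NOT p) OR NOT NOT (s AND p) OR NOT q) AND (NOT NOT q OR (s AND (s OR p) AND NOT (s AND p)))   [De Morgan]
⇔ (NOT s OR (NOT s AND NOT p) OR (s AND p) OR NOT q) AND (NOT NOT q OR (s AND (s OR p) AND NOT (s AND p)))   [double negation]
⇔ (NOT s OR (NOT s AND NOT p) OR (s AND p) OR NOT q) AND (q OR (s AND (s OR p) AND NOT (s AND p)))   [double negation]
⇔ (NOT s OR (NOT s AND NOT p) OR (s AND p) OR NOT q) AND (q OR (s AND (s OR p) AND (NOT s OR NOT p)))   [De Morgan]
⇔ (NOT s OR NOT s OR s OR NOT q) AND (NOT s OR NOT s OR p OR NOT q) AND (NOT s OR NOT p OR s OR NOT q) AND (NOT s OR NOT p OR p OR NOT q) AND (q OR s) AND (q OR s OR p) AND (q OR NOT s OR NOT p)   [distribute OR over AND]
⇔ (NOT s OR p OR NOT q) AND (q OR s) AND (q OR NOT s OR NOT p)   [simplify]

(NOT s OR p OR NOT q) AND (q OR s) AND (q OR NOT s OR NOT p)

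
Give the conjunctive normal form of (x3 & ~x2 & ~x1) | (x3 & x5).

(x3 & ~x2 & ~x1) | (x3 & x5)
≡ (x3 | x3) & (x3 | x5) & (~x2 | x3) & (~x2 | x5) & (~x1 | x3) & (~x1 | x5)   — distribute | over &
≡ x3 & (~x2 | x5) & (~x1 | x5)   — simplify

x3 & (~x2 | x5) & (~x1 | x5)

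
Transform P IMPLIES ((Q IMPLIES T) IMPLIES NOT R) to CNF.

P IMPLIES ((Q IMPLIES T) IMPLIES NOT R)
≡ NOT P OR ((Q IMPLIES T) IMPLIES NOT R)   [eliminate IMPLIES]
≡ NOT P OR NOT (Q IMPLIES T) OR NOT R   [eliminate IMPLIES]
≡ NOT P OR NOT (NOT Q OR T) OR NOT R   [eliminate IMPLIES]
≡ NOT P OR (NOT NOT Q AND NOT T) OR NOT R   [De Morgan]
≡ NOT P OR (Q AND NOT T) OR NOT R   [double negation]
≡ (NOT P OR Q OR NOT R) AND (NOT P OR NOT T OR NOT R)   [distribute OR over AND]

(NOT P OR Q OR NOT R) AND (NOT P OR NOT T OR NOT R)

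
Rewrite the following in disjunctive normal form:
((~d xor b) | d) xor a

((~d xor b) | d) xor a
⇔ (((~d xor b) | d) & ~a) | (~((~d xor b) | d) & a)   [expand xor]
⇔ (((~d & ~b) | (~~d & b) | d) & ~a) | (~((~d xor b) | d) & a)   [expand xor]
⇔ (((~d & ~b) | (~~d & b) | d) & ~a) | (~((~d & ~b) | (~~d & b) | d) & a)   [expand xor]
⇔ (((~d & ~b) | (d & b) | d) & ~a) | (~((~d & ~b) | (~~d & b) | d) & a)   [double negation]
⇔ (((~d & ~b) | (d & b) | d) & ~a) | (~(~d & ~b) & ~(~~d & b) & ~d & a)   [De Morgan]
⇔ (((~d & ~b) | (d & b) | d) & ~a) | ((~~d | ~~b) & ~(~~d & b) & ~d & a)   [De Morgan]
⇔ (((~d & ~b) | (d & b) | d) & ~a) | ((d | ~~b) & ~(~~d & b) & ~d & a)   [double negation]
⇔ (((~d & ~b) | (d & b) | d) & ~a) | ((d | b) & ~(~~d & b) & ~d & a)   [double negation]
⇔ (((~d & ~b) | (d & b) | d) & ~a) | ((d | b) & (~~~d | ~b) & ~d & a)   [De Morgan]
⇔ (((~d & ~b) | (d & b) | d) & ~a) | ((d | b) & (~d | ~b) & ~d & a)   [double negation]
⇔ (~d & ~b & ~a) | (d & b & ~a) | (d & ~a) | (d & ~d & ~d & a) | (d & ~b & ~d & a) | (b & ~d & ~d & a) | (b & ~b & ~d & a)   [distribute & over |]
⇔ (~d & ~b & ~a) | (d & ~a) | (b & ~d & a)   [simplify]

(~d & ~b & ~a) | (d & ~a) | (b & ~d & a)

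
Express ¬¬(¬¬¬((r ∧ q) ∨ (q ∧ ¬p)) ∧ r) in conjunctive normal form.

(¬r ∨ ¬q) ∧ (¬q ∨ p) ∧ r

¬¬(¬¬¬((r ∧ q) ∨ (q ∧ ¬p)) ∧ r)
= ¬¬¬((r ∧ q) ∨ (q ∧ ¬p)) ∧ r   (double negation)
= ¬((r ∧ q) ∨ (q ∧ ¬p)) ∧ r   (double negation)
= ¬(r ∧ q) ∧ ¬(q ∧ ¬p) ∧ r   (De Morgan)
= (¬r ∨ ¬q) ∧ ¬(q ∧ ¬p) ∧ r   (De Morgan)
= (¬r ∨ ¬q) ∧ (¬q ∨ ¬¬p) ∧ r   (De Morgan)
= (¬r ∨ ¬q) ∧ (¬q ∨ p) ∧ r   (double negation)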